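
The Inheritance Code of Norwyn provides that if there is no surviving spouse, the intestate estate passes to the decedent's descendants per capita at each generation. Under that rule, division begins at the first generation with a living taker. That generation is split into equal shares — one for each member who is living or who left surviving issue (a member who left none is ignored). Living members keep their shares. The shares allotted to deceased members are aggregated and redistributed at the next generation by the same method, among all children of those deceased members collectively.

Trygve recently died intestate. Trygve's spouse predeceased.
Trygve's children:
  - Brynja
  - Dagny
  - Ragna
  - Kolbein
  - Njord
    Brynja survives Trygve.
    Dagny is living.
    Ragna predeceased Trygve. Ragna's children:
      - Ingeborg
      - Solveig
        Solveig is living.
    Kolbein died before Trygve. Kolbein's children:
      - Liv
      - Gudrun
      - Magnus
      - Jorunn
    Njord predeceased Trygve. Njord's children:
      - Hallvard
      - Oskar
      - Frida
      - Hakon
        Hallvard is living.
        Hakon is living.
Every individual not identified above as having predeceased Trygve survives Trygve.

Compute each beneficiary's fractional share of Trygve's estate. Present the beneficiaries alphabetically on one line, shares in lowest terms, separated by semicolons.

There is no surviving spouse, so the entire estate passes to Trygve's descendants per capita at each generation.
At generation 1 (Brynja, Dagny, Ragna, Kolbein, Njord) there are 5 shares of (1)/5 = 1/5 each.
Living: Brynja and Dagny — each takes 1/5.
Deceased: Ragna, Kolbein, and Njord. Their combined 3/5 is pooled and carried to generation 2.
At generation 2 (Ingeborg, Solveig, Liv, Gudrun, Magnus, Jorunn, Hallvard, Oskar, Frida, Hakon) there are 10 shares of (3/5)/10 = 3/50 each.
Living: Ingeborg, Solveig, Liv, Gudrun, Magnus, Jorunn, Hallvard, Oskar, Frida, and Hakon — each takes 3/50.

Brynja 1/5; Dagny 1/5; Frida 3/50; Gudrun 3/50; Hakon 3/50; Hallvard 3/50; Ingeborg 3/50; Jorunn 3/50; Liv 3/50; Magnus 3/50; Oskar 3/50; Solveig 3/50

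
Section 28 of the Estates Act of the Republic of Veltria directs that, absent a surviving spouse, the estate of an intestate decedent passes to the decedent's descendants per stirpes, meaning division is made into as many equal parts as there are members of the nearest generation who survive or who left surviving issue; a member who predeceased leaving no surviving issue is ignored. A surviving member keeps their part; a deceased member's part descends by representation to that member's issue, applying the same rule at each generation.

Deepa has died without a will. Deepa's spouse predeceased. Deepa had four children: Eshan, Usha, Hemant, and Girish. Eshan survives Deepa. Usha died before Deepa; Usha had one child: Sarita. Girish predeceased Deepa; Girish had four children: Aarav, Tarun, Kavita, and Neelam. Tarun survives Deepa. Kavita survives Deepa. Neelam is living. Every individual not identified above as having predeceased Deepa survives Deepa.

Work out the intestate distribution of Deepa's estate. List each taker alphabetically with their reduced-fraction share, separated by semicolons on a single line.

There is no surviving spouse, so the entire estate passes to Deepa's descendants per stirpes.
The estate is divided into 4 equal shares of 1/4 among Eshan, Usha, Hemant, Girish.
Eshan is living and takes 1/4.
Usha predeceased; the 1/4 allotted to Usha's branch passes to Usha's issue by representation.
Sarita is the sole taker at this level and receives the full 1/4.
Hemant is living and takes 1/4.
Girish predeceased; the 1/4 allotted to Girish's branch passes to Girish's issue by representation.
The 1/4 is divided into 4 equal shares of 1/16 among Aarav, Tarun, Kavita, Neelam.
Aarav is living and takes 1/16.
Tarun is living and takes 1/16.
Kavita is living and takes 1/16.
Neelam is living and takes 1/16.

Aarav 1/16; Eshan 1/4; Hemant 1/4; Kavita 1/16; Neelam 1/16; Sarita 1/4; Tarun 1/16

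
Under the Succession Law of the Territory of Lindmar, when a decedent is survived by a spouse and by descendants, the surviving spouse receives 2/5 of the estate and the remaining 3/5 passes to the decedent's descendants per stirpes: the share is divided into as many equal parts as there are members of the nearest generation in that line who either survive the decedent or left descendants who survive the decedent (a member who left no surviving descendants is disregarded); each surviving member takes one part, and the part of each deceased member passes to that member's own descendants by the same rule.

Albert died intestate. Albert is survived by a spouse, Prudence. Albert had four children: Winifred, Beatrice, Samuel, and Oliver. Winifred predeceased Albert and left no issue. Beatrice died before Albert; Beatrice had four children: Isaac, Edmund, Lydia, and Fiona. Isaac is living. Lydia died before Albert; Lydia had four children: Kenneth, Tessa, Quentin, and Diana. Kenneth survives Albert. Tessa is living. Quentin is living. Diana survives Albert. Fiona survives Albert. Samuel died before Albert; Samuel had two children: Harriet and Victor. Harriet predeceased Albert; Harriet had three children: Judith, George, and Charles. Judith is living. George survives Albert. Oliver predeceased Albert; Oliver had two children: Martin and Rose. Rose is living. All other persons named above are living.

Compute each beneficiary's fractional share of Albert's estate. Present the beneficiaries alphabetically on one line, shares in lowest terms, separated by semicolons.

Prudence, as surviving spouse, takes 2/5.
The remaining 3/5 passes to Albert's descendants per stirpes.
Winifred left no surviving issue, so that branch lapses and is disregarded.
The 3/5 is divided into 3 equal shares of 1/5 among Beatrice, Samuel, Oliver.
Beatrice predeceased; the 1/5 allotted to Beatrice's branch passes to Beatrice's issue by representation.
The 1/5 is divided into 4 equal shares of 1/20 among Isaac, Edmund, Lydia, Fiona.
Isaac is living and takes 1/20.
Edmund is living and takes 1/20.
Lydia predeceased; the 1/20 allotted to Lydia's branch passes to Lydia's issue by representation.
The 1/20 is divided into 4 equal shares of 1/80 among Kenneth, Tessa, Quentin, Diana.
Kenneth is living and takes 1/80.
Tessa is living and takes 1/80.
Quentin is living and takes 1/80.
Diana is living and takes 1/80.
Fiona is living and takes 1/20.
Samuel predeceased; the 1/5 allotted to Samuel's branch passes to Samuel's issue by representation.
The 1/5 is divided into 2 equal shares of 1/10 among Harriet, Victor.
Harriet predeceased; the 1/10 allotted to Harriet's branch passes to Harriet's issue by representation.
The 1/10 is divided into 3 equal shares of 1/30 among Judith, George, Charles.
Judith is living and takes 1/30.
George is living and takes 1/30.
Charles is living and takes 1/30.
Victor is living and takes 1/10.
Oliver predeceased; the 1/5 allotted to Oliver's branch passes to Oliver's issue by representation.
The 1/5 is divided into 2 equal shares of 1/10 among Martin, Rose.
Martin is living and takes 1/10.
Rose is living and takes 1/10.

Charles 1/30; Diana 1/80; Edmund 1/20; Fiona 1/20; George 1/30; Isaac 1/20; Judith 1/30; Kenneth 1/80; Martin 1/10; Prudence 2/5; Quentin 1/80; Rose 1/10; Tessa 1/80; Victor 1/10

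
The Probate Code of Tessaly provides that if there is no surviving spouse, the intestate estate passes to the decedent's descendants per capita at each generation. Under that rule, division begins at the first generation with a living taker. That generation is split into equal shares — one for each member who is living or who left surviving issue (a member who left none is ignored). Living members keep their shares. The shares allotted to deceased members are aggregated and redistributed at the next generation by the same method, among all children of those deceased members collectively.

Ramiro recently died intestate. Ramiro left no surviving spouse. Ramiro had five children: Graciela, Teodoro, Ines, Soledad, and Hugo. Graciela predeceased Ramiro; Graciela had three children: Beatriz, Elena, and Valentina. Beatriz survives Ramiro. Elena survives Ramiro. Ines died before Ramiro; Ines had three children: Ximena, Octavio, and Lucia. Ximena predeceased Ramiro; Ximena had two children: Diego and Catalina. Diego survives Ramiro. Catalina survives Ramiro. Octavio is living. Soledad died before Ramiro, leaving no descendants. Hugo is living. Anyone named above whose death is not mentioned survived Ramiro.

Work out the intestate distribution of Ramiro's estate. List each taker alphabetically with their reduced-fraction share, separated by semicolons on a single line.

Beatriz 1/12; Catalina 1/24; Diego 1/24; Elena 1/12; Hugo 1/4; Lucia 1/12; Octavio 1/12; Teodoro 1/4; Valentina 1/12

There is no surviving spouse, so the entire estate passes to Ramiro's descendants per capita at each generation.
At generation 1 (Graciela, Teodoro, Ines, Hugo) there are 4 shares of (1)/4 = 1/4 each.
Living: Teodoro and Hugo — each takes 1/4.
Deceased: Graciela and Ines. Their combined 1/2 is pooled and carried to generation 2.
At generation 2 (Beatriz, Elena, Valentina, Ximena, Octavio, Lucia) there are 6 shares of (1/2)/6 = 1/12 each.
Living: Beatriz, Elena, Valentina, Octavio, and Lucia — each takes 1/12.
Deceased: Ximena. That 1/12 share is carried to generation 3.
At generation 3 (Diego, Catalina) there are 2 shares of (1/12)/2 = 1/24 each.
Living: Diego and Catalina — each takes 1/24.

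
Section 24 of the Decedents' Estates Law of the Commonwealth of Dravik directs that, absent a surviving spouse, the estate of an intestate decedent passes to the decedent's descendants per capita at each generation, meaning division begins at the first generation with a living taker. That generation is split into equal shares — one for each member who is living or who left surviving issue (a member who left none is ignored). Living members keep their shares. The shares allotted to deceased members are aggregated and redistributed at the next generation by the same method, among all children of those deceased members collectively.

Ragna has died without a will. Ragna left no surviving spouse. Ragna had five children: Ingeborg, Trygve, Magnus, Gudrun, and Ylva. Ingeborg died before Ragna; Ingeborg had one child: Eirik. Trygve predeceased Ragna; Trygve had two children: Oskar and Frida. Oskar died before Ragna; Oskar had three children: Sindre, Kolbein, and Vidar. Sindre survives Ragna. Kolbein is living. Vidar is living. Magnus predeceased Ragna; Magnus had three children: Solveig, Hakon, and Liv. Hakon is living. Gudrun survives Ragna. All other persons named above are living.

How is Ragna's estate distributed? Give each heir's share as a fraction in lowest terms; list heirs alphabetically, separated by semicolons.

Eirik 1/10; Frida 1/10; Gudrun 1/5; Hakon 1/10; Kolbein 1/30; Liv 1/10; Sindre 1/30; Solveig 1/10; Vidar 1/30; Ylva 1/5

There is no surviving spouse, so the entire estate passes to Ragna's descendants per capita at each generation.
At generation 1 (Ingeborg, Trygve, Magnus, Gudrun, Ylva) there are 5 shares of (1)/5 = 1/5 each.
Living: Gudrun and Ylva — each takes 1/5.
Deceased: Ingeborg, Trygve, and Magnus. Their combined 3/5 is pooled and carried to generation 2.
At generation 2 (Eirik, Oskar, Frida, Solveig, Hakon, Liv) there are 6 shares of (3/5)/6 = 1/10 each.
Living: Eirik, Frida, Solveig, Hakon, and Liv — each takes 1/10.
Deceased: Oskar. That 1/10 share is carried to generation 3.
At generation 3 (Sindre, Kolbein, Vidar) there are 3 shares of (1/10)/3 = 1/30 each.
Living: Sindre, Kolbein, and Vidar — each takes 1/30.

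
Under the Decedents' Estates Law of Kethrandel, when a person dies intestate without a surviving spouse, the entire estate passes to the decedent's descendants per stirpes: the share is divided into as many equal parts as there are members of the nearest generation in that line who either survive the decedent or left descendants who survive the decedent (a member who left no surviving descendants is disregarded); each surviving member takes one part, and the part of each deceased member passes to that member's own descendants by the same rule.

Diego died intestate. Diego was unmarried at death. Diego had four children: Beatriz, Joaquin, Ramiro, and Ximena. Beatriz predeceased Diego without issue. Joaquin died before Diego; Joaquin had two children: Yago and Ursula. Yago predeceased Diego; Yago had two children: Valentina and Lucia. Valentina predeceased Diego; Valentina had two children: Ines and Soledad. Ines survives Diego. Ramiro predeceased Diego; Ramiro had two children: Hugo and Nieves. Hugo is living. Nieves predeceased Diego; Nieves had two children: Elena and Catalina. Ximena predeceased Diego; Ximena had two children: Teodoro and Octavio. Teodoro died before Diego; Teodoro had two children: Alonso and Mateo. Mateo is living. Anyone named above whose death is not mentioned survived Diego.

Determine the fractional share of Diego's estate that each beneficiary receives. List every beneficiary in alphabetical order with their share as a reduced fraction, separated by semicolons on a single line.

There is no surviving spouse, so the entire estate passes to Diego's descendants per stirpes.
Beatriz left no surviving issue, so that branch lapses and is disregarded.
The estate is divided into 3 equal shares of 1/3 among Joaquin, Ramiro, Ximena.
Joaquin predeceased; the 1/3 allotted to Joaquin's branch passes to Joaquin's issue by representation.
The 1/3 is divided into 2 equal shares of 1/6 among Yago, Ursula.
Yago predeceased; the 1/6 allotted to Yago's branch passes to Yago's issue by representation.
The 1/6 is divided into 2 equal shares of 1/12 among Valentina, Lucia.
Valentina predeceased; the 1/12 allotted to Valentina's branch passes to Valentina's issue by representation.
The 1/12 is divided into 2 equal shares of 1/24 among Ines, Soledad.
Ines is living and takes 1/24.
Soledad is living and takes 1/24.
Lucia is living and takes 1/12.
Ursula is living and takes 1/6.
Ramiro predeceased; the 1/3 allotted to Ramiro's branch passes to Ramiro's issue by representation.
The 1/3 is divided into 2 equal shares of 1/6 among Hugo, Nieves.
Hugo is living and takes 1/6.
Nieves predeceased; the 1/6 allotted to Nieves's branch passes to Nieves's issue by representation.
The 1/6 is divided into 2 equal shares of 1/12 among Elena, Catalina.
Elena is living and takes 1/12.
Catalina is living and takes 1/12.
Ximena predeceased; the 1/3 allotted to Ximena's branch passes to Ximena's issue by representation.
The 1/3 is divided into 2 equal shares of 1/6 among Teodoro, Octavio.
Teodoro predeceased; the 1/6 allotted to Teodoro's branch passes to Teodoro's issue by representation.
The 1/6 is divided into 2 equal shares of 1/12 among Alonso, Mateo.
Alonso is living and takes 1/12.
Mateo is living and takes 1/12.
Octavio is living and takes 1/6.

Alonso 1/12; Catalina 1/12; Elena 1/12; Hugo 1/6; Ines 1/24; Lucia 1/12; Mateo 1/12; Octavio 1/6; Soledad 1/24; Ursula 1/6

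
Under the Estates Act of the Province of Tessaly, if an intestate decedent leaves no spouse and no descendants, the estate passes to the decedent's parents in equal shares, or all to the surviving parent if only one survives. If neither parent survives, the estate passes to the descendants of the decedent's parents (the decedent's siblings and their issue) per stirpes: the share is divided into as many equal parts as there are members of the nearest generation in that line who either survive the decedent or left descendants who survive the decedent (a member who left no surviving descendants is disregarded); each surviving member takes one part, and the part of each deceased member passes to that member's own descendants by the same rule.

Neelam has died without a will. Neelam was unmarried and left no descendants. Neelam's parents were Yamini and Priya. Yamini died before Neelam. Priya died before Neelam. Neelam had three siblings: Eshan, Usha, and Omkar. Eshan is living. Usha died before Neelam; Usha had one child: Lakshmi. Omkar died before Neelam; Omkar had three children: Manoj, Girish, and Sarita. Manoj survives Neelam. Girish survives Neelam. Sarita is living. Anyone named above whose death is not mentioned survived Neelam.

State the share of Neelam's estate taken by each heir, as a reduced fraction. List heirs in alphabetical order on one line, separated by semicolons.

Neither parent survives and there are no descendants, so the estate passes to Neelam's siblings and their issue per stirpes.
The estate is divided into 3 equal shares of 1/3 among Eshan, Usha, Omkar.
Eshan is living and takes 1/3.
Usha predeceased; the 1/3 allotted to Usha's branch passes to Usha's issue by representation.
Lakshmi is the sole taker at this level and receives the full 1/3.
Omkar predeceased; the 1/3 allotted to Omkar's branch passes to Omkar's issue by representation.
The 1/3 is divided into 3 equal shares of 1/9 among Manoj, Girish, Sarita.
Manoj is living and takes 1/9.
Girish is living and takes 1/9.
Sarita is living and takes 1/9.

Eshan 1/3; Girish 1/9; Lakshmi 1/3; Manoj 1/9; Sarita 1/9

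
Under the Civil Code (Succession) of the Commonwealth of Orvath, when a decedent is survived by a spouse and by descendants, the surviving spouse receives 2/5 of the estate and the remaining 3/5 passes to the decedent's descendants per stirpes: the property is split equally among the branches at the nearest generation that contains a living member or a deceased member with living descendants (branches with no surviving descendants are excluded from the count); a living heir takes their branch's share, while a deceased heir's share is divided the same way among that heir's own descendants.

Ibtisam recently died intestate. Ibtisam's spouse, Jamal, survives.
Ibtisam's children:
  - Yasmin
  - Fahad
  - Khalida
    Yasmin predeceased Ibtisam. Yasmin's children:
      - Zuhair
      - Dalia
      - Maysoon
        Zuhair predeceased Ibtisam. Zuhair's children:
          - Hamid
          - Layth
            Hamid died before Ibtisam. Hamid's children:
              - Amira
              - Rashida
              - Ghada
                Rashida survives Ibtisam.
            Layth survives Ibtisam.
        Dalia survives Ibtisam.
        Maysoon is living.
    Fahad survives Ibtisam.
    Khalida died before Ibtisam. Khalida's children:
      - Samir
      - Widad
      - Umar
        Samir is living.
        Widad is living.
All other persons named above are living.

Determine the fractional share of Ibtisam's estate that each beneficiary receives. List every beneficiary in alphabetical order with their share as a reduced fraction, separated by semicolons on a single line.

Amira 1/90; Dalia 1/15; Fahad 1/5; Ghada 1/90; Jamal 2/5; Layth 1/30; Maysoon 1/15; Rashida 1/90; Samir 1/15; Umar 1/15; Widad 1/15

Jamal, as surviving spouse, takes 2/5.
The remaining 3/5 passes to Ibtisam's descendants per stirpes.
The 3/5 is divided into 3 equal shares of 1/5 among Yasmin, Fahad, Khalida.
Yasmin predeceased; the 1/5 allotted to Yasmin's branch passes to Yasmin's issue by representation.
The 1/5 is divided into 3 equal shares of 1/15 among Zuhair, Dalia, Maysoon.
Zuhair predeceased; the 1/15 allotted to Zuhair's branch passes to Zuhair's issue by representation.
The 1/15 is divided into 2 equal shares of 1/30 among Hamid, Layth.
Hamid predeceased; the 1/30 allotted to Hamid's branch passes to Hamid's issue by representation.
The 1/30 is divided into 3 equal shares of 1/90 among Amira, Rashida, Ghada.
Amira is living and takes 1/90.
Rashida is living and takes 1/90.
Ghada is living and takes 1/90.
Layth is living and takes 1/30.
Dalia is living and takes 1/15.
Maysoon is living and takes 1/15.
Fahad is living and takes 1/5.
Khalida predeceased; the 1/5 allotted to Khalida's branch passes to Khalida's issue by representation.
The 1/5 is divided into 3 equal shares of 1/15 among Samir, Widad, Umar.
Samir is living and takes 1/15.
Widad is living and takes 1/15.
Umar is living and takes 1/15.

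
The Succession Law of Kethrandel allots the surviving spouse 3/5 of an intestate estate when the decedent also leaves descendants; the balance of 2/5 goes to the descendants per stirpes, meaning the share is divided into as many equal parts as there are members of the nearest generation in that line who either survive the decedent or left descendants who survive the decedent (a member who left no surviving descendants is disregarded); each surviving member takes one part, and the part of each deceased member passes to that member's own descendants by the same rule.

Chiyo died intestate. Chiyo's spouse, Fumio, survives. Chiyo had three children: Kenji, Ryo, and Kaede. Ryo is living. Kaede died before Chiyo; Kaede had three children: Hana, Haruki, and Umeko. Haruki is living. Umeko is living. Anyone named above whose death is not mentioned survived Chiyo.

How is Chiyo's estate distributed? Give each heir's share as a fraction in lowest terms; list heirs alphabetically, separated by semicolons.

Fumio, as surviving spouse, takes 3/5.
The remaining 2/5 passes to Chiyo's descendants per stirpes.
The 2/5 is divided into 3 equal shares of 2/15 among Kenji, Ryo, Kaede.
Kenji is living and takes 2/15.
Ryo is living and takes 2/15.
Kaede predeceased; the 2/15 allotted to Kaede's branch passes to Kaede's issue by representation.
The 2/15 is divided into 3 equal shares of 2/45 among Hana, Haruki, Umeko.
Hana is living and takes 2/45.
Haruki is living and takes 2/45.
Umeko is living and takes 2/45.

Fumio 3/5; Hana 2/45; Haruki 2/45; Kenji 2/15; Ryo 2/15; Umeko 2/45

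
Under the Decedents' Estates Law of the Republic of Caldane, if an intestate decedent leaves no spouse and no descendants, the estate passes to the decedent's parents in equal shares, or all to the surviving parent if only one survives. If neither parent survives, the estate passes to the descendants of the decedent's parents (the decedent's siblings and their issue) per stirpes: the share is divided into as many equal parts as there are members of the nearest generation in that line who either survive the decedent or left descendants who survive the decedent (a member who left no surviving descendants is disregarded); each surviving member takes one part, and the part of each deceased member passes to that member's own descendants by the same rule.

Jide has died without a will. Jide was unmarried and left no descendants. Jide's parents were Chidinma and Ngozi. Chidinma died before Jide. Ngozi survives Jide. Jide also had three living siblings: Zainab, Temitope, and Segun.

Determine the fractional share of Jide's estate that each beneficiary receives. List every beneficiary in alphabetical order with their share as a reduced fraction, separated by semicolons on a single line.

Only one parent, Ngozi, survives, so Ngozi takes the entire estate. The siblings take nothing because a surviving parent has priority.

Ngozi 1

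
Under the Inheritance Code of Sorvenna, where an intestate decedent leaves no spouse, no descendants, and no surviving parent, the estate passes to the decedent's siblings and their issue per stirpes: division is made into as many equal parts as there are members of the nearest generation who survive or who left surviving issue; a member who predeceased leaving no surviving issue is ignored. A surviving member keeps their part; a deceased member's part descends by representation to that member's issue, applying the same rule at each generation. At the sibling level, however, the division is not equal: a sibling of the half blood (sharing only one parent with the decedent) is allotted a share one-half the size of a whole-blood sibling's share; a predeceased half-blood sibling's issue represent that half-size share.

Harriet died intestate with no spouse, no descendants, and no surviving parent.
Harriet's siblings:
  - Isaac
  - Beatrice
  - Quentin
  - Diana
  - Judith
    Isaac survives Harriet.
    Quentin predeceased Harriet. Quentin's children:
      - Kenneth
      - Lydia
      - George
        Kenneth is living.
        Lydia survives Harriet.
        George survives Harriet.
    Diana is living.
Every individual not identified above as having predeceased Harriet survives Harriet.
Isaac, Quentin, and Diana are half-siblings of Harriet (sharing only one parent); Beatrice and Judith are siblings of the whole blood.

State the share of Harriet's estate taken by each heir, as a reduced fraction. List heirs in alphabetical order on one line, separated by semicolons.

Beatrice 2/7; Diana 1/7; George 1/21; Isaac 1/7; Judith 2/7; Kenneth 1/21; Lydia 1/21

No spouse, descendants, or parent survives, so the estate passes to Harriet's siblings per stirpes.
Half-blood siblings count for one-half the weight of whole-blood siblings at the initial division.
Dividing 1 in proportion to weights (total weight 7/2): Isaac (weight 1/2) → 1/7; Beatrice (weight 1) → 2/7; Quentin (weight 1/2) → 1/7; Diana (weight 1/2) → 1/7; Judith (weight 1) → 2/7.
Isaac is living and takes 1/7.
Beatrice is living and takes 2/7.
Quentin predeceased; the 1/7 allotted to Quentin's branch passes to Quentin's issue by representation.
The 1/7 is divided into 3 equal shares of 1/21 among Kenneth, Lydia, George.
Kenneth is living and takes 1/21.
Lydia is living and takes 1/21.
George is living and takes 1/21.
Diana is living and takes 1/7.
Judith is living and takes 2/7.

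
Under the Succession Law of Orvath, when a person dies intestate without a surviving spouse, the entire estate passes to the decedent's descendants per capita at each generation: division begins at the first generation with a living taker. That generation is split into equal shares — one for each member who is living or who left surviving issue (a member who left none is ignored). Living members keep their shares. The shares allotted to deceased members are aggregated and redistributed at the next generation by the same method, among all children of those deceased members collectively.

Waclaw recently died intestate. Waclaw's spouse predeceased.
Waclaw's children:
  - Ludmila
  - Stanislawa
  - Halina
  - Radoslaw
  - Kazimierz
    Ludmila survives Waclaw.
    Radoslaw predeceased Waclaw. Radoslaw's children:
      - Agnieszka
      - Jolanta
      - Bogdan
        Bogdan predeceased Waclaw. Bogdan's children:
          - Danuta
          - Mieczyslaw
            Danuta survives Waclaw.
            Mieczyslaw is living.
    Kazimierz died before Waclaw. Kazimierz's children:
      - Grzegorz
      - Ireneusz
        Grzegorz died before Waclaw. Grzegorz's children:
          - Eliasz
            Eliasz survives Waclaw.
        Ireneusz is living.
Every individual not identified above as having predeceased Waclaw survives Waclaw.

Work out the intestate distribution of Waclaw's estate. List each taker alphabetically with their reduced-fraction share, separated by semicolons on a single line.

There is no surviving spouse, so the entire estate passes to Waclaw's descendants per capita at each generation.
At generation 1 (Ludmila, Stanislawa, Halina, Radoslaw, Kazimierz) there are 5 shares of (1)/5 = 1/5 each.
Living: Ludmila, Stanislawa, and Halina — each takes 1/5.
Deceased: Radoslaw and Kazimierz. Their combined 2/5 is pooled and carried to generation 2.
At generation 2 (Agnieszka, Jolanta, Bogdan, Grzegorz, Ireneusz) there are 5 shares of (2/5)/5 = 2/25 each.
Living: Agnieszka, Jolanta, and Ireneusz — each takes 2/25.
Deceased: Bogdan and Grzegorz. Their combined 4/25 is pooled and carried to generation 3.
At generation 3 (Danuta, Mieczyslaw, Eliasz) there are 3 shares of (4/25)/3 = 4/75 each.
Living: Danuta, Mieczyslaw, and Eliasz — each takes 4/75.

Agnieszka 2/25; Danuta 4/75; Eliasz 4/75; Halina 1/5; Ireneusz 2/25; Jolanta 2/25; Ludmila 1/5; Mieczyslaw 4/75; Stanislawa 1/5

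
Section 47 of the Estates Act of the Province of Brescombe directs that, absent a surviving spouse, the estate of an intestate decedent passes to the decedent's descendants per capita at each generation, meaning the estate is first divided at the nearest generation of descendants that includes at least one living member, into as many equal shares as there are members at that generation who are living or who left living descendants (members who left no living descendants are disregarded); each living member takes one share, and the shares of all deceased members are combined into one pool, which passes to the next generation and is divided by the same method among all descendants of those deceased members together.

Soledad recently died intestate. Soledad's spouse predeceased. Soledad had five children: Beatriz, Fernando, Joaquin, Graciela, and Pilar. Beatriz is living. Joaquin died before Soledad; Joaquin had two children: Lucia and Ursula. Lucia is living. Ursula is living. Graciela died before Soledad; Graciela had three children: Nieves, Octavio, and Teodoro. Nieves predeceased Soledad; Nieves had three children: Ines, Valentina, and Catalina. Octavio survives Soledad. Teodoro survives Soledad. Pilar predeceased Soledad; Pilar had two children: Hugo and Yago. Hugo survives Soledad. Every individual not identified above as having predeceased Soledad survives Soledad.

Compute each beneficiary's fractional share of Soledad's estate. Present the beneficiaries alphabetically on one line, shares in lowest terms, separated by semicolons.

Beatriz 1/5; Catalina 1/35; Fernando 1/5; Hugo 3/35; Ines 1/35; Lucia 3/35; Octavio 3/35; Teodoro 3/35; Ursula 3/35; Valentina 1/35; Yago 3/35

There is no surviving spouse, so the entire estate passes to Soledad's descendants per capita at each generation.
At generation 1 (Beatriz, Fernando, Joaquin, Graciela, Pilar) there are 5 shares of (1)/5 = 1/5 each.
Living: Beatriz and Fernando — each takes 1/5.
Deceased: Joaquin, Graciela, and Pilar. Their combined 3/5 is pooled and carried to generation 2.
At generation 2 (Lucia, Ursula, Nieves, Octavio, Teodoro, Hugo, Yago) there are 7 shares of (3/5)/7 = 3/35 each.
Living: Lucia, Ursula, Octavio, Teodoro, Hugo, and Yago — each takes 3/35.
Deceased: Nieves. That 3/35 share is carried to generation 3.
At generation 3 (Ines, Valentina, Catalina) there are 3 shares of (3/35)/3 = 1/35 each.
Living: Ines, Valentina, and Catalina — each takes 1/35.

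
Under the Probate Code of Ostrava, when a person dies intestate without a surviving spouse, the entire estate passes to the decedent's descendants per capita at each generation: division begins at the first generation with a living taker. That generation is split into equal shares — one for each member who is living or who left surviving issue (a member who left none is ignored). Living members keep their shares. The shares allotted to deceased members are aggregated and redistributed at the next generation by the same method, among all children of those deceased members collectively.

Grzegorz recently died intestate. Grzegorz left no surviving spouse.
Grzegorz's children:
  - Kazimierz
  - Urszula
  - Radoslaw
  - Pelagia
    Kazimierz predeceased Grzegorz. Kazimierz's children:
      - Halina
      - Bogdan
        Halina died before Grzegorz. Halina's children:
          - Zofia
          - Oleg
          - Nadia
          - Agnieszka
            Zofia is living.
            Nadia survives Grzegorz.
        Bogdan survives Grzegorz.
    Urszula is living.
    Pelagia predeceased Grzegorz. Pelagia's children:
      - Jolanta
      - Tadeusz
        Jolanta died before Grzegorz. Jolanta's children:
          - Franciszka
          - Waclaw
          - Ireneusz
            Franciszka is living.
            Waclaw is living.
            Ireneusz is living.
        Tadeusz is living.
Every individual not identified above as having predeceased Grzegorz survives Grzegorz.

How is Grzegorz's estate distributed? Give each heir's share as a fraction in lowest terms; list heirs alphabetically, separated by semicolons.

Agnieszka 1/28; Bogdan 1/8; Franciszka 1/28; Ireneusz 1/28; Nadia 1/28; Oleg 1/28; Radoslaw 1/4; Tadeusz 1/8; Urszula 1/4; Waclaw 1/28; Zofia 1/28

There is no surviving spouse, so the entire estate passes to Grzegorz's descendants per capita at each generation.
At generation 1 (Kazimierz, Urszula, Radoslaw, Pelagia) there are 4 shares of (1)/4 = 1/4 each.
Living: Urszula and Radoslaw — each takes 1/4.
Deceased: Kazimierz and Pelagia. Their combined 1/2 is pooled and carried to generation 2.
At generation 2 (Halina, Bogdan, Jolanta, Tadeusz) there are 4 shares of (1/2)/4 = 1/8 each.
Living: Bogdan and Tadeusz — each takes 1/8.
Deceased: Halina and Jolanta. Their combined 1/4 is pooled and carried to generation 3.
At generation 3 (Zofia, Oleg, Nadia, Agnieszka, Franciszka, Waclaw, Ireneusz) there are 7 shares of (1/4)/7 = 1/28 each.
Living: Zofia, Oleg, Nadia, Agnieszka, Franciszka, Waclaw, and Ireneusz — each takes 1/28.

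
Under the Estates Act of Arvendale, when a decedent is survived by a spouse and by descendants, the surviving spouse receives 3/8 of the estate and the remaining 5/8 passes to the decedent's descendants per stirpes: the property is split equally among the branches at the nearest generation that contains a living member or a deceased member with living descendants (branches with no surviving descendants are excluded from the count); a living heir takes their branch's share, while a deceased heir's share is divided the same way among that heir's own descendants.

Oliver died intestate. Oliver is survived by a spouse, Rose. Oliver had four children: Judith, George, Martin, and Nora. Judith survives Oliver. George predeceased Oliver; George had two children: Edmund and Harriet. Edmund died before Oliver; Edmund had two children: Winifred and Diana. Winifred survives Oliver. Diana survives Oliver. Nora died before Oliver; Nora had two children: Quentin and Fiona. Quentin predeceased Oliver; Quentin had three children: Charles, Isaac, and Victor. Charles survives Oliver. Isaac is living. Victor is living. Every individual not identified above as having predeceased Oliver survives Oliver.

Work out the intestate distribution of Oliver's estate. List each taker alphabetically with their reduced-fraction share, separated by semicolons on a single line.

Rose, as surviving spouse, takes 3/8.
The remaining 5/8 passes to Oliver's descendants per stirpes.
The 5/8 is divided into 4 equal shares of 5/32 among Judith, George, Martin, Nora.
Judith is living and takes 5/32.
George predeceased; the 5/32 allotted to George's branch passes to George's issue by representation.
The 5/32 is divided into 2 equal shares of 5/64 among Edmund, Harriet.
Edmund predeceased; the 5/64 allotted to Edmund's branch passes to Edmund's issue by representation.
The 5/64 is divided into 2 equal shares of 5/128 among Winifred, Diana.
Winifred is living and takes 5/128.
Diana is living and takes 5/128.
Harriet is living and takes 5/64.
Martin is living and takes 5/32.
Nora predeceased; the 5/32 allotted to Nora's branch passes to Nora's issue by representation.
The 5/32 is divided into 2 equal shares of 5/64 among Quentin, Fiona.
Quentin predeceased; the 5/64 allotted to Quentin's branch passes to Quentin's issue by representation.
The 5/64 is divided into 3 equal shares of 5/192 among Charles, Isaac, Victor.
Charles is living and takes 5/192.
Isaac is living and takes 5/192.
Victor is living and takes 5/192.
Fiona is living and takes 5/64.

Charles 5/192; Diana 5/128; Fiona 5/64; Harriet 5/64; Isaac 5/192; Judith 5/32; Martin 5/32; Rose 3/8; Victor 5/192; Winifred 5/128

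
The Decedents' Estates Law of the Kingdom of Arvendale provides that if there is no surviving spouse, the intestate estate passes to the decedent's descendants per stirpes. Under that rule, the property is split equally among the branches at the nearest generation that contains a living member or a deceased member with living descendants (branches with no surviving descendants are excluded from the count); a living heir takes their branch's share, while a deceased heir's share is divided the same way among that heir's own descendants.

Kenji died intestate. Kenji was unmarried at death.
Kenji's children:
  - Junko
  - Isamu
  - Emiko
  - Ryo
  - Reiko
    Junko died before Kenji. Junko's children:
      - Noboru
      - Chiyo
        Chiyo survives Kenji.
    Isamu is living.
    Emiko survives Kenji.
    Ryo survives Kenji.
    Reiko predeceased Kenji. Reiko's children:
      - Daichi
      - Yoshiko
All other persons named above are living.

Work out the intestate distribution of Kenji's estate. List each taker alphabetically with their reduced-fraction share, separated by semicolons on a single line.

There is no surviving spouse, so the entire estate passes to Kenji's descendants per stirpes.
The estate is divided into 5 equal shares of 1/5 among Junko, Isamu, Emiko, Ryo, Reiko.
Junko predeceased; the 1/5 allotted to Junko's branch passes to Junko's issue by representation.
The 1/5 is divided into 2 equal shares of 1/10 among Noboru, Chiyo.
Noboru is living and takes 1/10.
Chiyo is living and takes 1/10.
Isamu is living and takes 1/5.
Emiko is living and takes 1/5.
Ryo is living and takes 1/5.
Reiko predeceased; the 1/5 allotted to Reiko's branch passes to Reiko's issue by representation.
The 1/5 is divided into 2 equal shares of 1/10 among Daichi, Yoshiko.
Daichi is living and takes 1/10.
Yoshiko is living and takes 1/10.

Chiyo 1/10; Daichi 1/10; Emiko 1/5; Isamu 1/5; Noboru 1/10; Ryo 1/5; Yoshiko 1/10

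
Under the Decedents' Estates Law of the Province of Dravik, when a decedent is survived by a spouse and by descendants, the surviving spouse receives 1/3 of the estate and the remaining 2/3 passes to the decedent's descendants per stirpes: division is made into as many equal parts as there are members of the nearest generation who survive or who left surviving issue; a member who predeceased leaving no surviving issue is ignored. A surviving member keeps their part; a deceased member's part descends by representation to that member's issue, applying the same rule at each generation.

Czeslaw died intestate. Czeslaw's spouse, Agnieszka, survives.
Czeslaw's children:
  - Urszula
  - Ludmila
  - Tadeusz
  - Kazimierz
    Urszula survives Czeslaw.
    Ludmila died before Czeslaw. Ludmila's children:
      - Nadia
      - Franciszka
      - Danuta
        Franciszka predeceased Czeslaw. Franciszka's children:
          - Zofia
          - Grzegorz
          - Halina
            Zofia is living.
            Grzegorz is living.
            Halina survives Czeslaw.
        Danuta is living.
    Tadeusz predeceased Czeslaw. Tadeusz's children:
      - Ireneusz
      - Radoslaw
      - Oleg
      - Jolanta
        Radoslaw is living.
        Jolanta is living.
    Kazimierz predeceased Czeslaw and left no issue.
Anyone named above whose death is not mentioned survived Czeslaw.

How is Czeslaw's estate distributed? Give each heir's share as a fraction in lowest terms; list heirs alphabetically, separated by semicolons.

Agnieszka 1/3; Danuta 2/27; Grzegorz 2/81; Halina 2/81; Ireneusz 1/18; Jolanta 1/18; Nadia 2/27; Oleg 1/18; Radoslaw 1/18; Urszula 2/9; Zofia 2/81

Agnieszka, as surviving spouse, takes 1/3.
The remaining 2/3 passes to Czeslaw's descendants per stirpes.
Kazimierz left no surviving issue, so that branch lapses and is disregarded.
The 2/3 is divided into 3 equal shares of 2/9 among Urszula, Ludmila, Tadeusz.
Urszula is living and takes 2/9.
Ludmila predeceased; the 2/9 allotted to Ludmila's branch passes to Ludmila's issue by representation.
The 2/9 is divided into 3 equal shares of 2/27 among Nadia, Franciszka, Danuta.
Nadia is living and takes 2/27.
Franciszka predeceased; the 2/27 allotted to Franciszka's branch passes to Franciszka's issue by representation.
The 2/27 is divided into 3 equal shares of 2/81 among Zofia, Grzegorz, Halina.
Zofia is living and takes 2/81.
Grzegorz is living and takes 2/81.
Halina is living and takes 2/81.
Danuta is living and takes 2/27.
Tadeusz predeceased; the 2/9 allotted to Tadeusz's branch passes to Tadeusz's issue by representation.
The 2/9 is divided into 4 equal shares of 1/18 among Ireneusz, Radoslaw, Oleg, Jolanta.
Ireneusz is living and takes 1/18.
Radoslaw is living and takes 1/18.
Oleg is living and takes 1/18.
Jolanta is living and takes 1/18.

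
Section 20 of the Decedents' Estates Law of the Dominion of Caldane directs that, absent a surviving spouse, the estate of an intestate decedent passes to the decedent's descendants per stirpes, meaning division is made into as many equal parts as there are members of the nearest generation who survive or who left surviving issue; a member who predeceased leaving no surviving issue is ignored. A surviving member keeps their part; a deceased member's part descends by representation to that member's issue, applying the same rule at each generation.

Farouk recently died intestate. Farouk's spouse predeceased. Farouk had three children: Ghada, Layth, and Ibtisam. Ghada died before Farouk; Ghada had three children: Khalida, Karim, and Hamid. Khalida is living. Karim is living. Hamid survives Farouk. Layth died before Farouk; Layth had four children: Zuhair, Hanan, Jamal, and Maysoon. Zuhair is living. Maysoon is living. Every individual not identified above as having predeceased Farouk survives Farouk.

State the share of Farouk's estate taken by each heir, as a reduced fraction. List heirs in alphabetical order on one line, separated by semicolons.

Hamid 1/9; Hanan 1/12; Ibtisam 1/3; Jamal 1/12; Karim 1/9; Khalida 1/9; Maysoon 1/12; Zuhair 1/12

There is no surviving spouse, so the entire estate passes to Farouk's descendants per stirpes.
The estate is divided into 3 equal shares of 1/3 among Ghada, Layth, Ibtisam.
Ghada predeceased; the 1/3 allotted to Ghada's branch passes to Ghada's issue by representation.
The 1/3 is divided into 3 equal shares of 1/9 among Khalida, Karim, Hamid.
Khalida is living and takes 1/9.
Karim is living and takes 1/9.
Hamid is living and takes 1/9.
Layth predeceased; the 1/3 allotted to Layth's branch passes to Layth's issue by representation.
The 1/3 is divided into 4 equal shares of 1/12 among Zuhair, Hanan, Jamal, Maysoon.
Zuhair is living and takes 1/12.
Hanan is living and takes 1/12.
Jamal is living and takes 1/12.
Maysoon is living and takes 1/12.
Ibtisam is living and takes 1/3.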